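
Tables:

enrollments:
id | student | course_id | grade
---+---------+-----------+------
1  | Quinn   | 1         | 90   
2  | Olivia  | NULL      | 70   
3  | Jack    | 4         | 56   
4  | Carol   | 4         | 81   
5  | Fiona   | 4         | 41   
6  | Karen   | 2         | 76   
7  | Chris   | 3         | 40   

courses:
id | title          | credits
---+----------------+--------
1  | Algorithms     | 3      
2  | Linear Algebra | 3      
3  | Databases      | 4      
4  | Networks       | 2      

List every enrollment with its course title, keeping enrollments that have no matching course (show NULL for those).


LEFT JOIN keeps every row from enrollments (the left table); where course_id has no match in courses, the course columns become NULL. Walk through each enrollment:
  - enrollment 1 (Quinn): course_id=1 -> matches Algorithms
  - enrollment 2 (Olivia): course_id=NULL, no match -> kept with NULL
  - enrollment 3 (Jack): course_id=4 -> matches Networks
  - enrollment 4 (Carol): course_id=4 -> matches Networks
  - enrollment 5 (Fiona): course_id=4 -> matches Networks
  - enrollment 6 (Karen): course_id=2 -> matches Linear Algebra
  - enrollment 7 (Chris): course_id=3 -> matches Databases
All 7 rows appear; 1 has NULL course.

SQL:
SELECT a.student, b.title AS course
FROM enrollments a
LEFT JOIN courses b ON a.course_id = b.id

Result:
student | course        
--------+---------------
Quinn   | Algorithms    
Olivia  | NULL          
Jack    | Networks      
Carol   | Networks      
Fiona   | Networks      
Karen   | Linear Algebra
Chris   | Databases     


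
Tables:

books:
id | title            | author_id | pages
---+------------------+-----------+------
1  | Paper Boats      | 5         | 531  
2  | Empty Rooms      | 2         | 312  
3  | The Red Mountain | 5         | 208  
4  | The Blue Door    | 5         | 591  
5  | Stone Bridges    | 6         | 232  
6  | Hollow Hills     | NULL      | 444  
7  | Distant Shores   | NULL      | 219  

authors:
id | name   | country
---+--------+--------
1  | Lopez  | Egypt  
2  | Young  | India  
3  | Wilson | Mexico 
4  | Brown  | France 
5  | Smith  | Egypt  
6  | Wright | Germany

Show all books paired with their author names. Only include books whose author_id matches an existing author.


INNER JOIN keeps only books rows whose author_id matches an id in authors. Walk through each book:
  - book 1 (Paper Boats): author_id=5 -> matches Smith
  - book 2 (Empty Rooms): author_id=2 -> matches Young
  - book 3 (The Red Mountain): author_id=5 -> matches Smith
  - book 4 (The Blue Door): author_id=5 -> matches Smith
  - book 5 (Stone Bridges): author_id=6 -> matches Wright
  - book 6 (Hollow Hills): author_id=NULL, no match -> dropped
  - book 7 (Distant Shores): author_id=NULL, no match -> dropped
So 2 of 7 rows are dropped.

SQL:
SELECT a.title, b.name AS author
FROM books a
INNER JOIN authors b ON a.author_id = b.id

Result:
title            | author
-----------------+-------
Paper Boats      | Smith 
Empty Rooms      | Young 
The Red Mountain | Smith 
The Blue Door    | Smith 
Stone Bridges    | Wright


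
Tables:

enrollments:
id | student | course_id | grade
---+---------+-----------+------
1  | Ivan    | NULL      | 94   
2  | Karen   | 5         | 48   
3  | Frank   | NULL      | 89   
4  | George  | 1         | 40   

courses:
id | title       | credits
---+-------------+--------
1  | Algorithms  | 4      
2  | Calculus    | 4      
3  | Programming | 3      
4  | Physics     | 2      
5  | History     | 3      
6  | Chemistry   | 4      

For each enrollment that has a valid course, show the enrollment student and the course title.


INNER JOIN keeps only enrollments rows whose course_id matches an id in courses. Walk through each enrollment:
  - enrollment 1 (Ivan): course_id=NULL, no match -> dropped
  - enrollment 2 (Karen): course_id=5 -> matches History
  - enrollment 3 (Frank): course_id=NULL, no match -> dropped
  - enrollment 4 (George): course_id=1 -> matches Algorithms
So 2 of 4 rows are dropped.

SQL:
SELECT a.student, b.title AS course
FROM enrollments a
INNER JOIN courses b ON a.course_id = b.id

Result:
student | course    
--------+-----------
Karen   | History   
George  | Algorithms


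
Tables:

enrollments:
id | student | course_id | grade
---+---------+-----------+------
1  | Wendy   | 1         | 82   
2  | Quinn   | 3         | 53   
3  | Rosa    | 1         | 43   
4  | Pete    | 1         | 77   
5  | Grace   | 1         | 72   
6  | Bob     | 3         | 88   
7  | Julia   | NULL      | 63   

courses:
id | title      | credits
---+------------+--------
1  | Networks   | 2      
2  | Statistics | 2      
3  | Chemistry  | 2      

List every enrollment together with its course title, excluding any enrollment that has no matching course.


INNER JOIN keeps only enrollments rows whose course_id matches an id in courses. Walk through each enrollment:
  - enrollment 1 (Wendy): course_id=1 -> matches Networks
  - enrollment 2 (Quinn): course_id=3 -> matches Chemistry
  - enrollment 3 (Rosa): course_id=1 -> matches Networks
  - enrollment 4 (Pete): course_id=1 -> matches Networks
  - enrollment 5 (Grace): course_id=1 -> matches Networks
  - enrollment 6 (Bob): course_id=3 -> matches Chemistry
  - enrollment 7 (Julia): course_id=NULL, no match -> dropped
So 1 of 7 rows is dropped.

SQL:
SELECT a.student, b.title AS course
FROM enrollments a
INNER JOIN courses b ON a.course_id = b.id

Result:
student | course   
--------+----------
Wendy   | Networks 
Quinn   | Chemistry
Rosa    | Networks 
Pete    | Networks 
Grace   | Networks 
Bob     | Chemistry


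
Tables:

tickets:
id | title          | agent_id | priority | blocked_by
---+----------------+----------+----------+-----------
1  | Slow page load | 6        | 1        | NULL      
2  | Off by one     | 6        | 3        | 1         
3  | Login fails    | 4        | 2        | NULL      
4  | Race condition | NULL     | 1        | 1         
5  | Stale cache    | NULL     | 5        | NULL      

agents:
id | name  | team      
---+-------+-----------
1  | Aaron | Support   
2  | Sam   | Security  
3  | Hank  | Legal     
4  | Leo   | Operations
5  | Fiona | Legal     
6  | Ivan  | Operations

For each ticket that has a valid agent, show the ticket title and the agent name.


INNER JOIN keeps only tickets rows whose agent_id matches an id in agents. Walk through each ticket:
  - ticket 1 (Slow page load): agent_id=6 -> matches Ivan
  - ticket 2 (Off by one): agent_id=6 -> matches Ivan
  - ticket 3 (Login fails): agent_id=4 -> matches Leo
  - ticket 4 (Race condition): agent_id=NULL, no match -> dropped
  - ticket 5 (Stale cache): agent_id=NULL, no match -> dropped
So 2 of 5 rows are dropped.

SQL:
SELECT a.title, b.name AS agent
FROM tickets a
INNER JOIN agents b ON a.agent_id = b.id

Result:
title          | agent
---------------+------
Slow page load | Ivan 
Off by one     | Ivan 
Login fails    | Leo  


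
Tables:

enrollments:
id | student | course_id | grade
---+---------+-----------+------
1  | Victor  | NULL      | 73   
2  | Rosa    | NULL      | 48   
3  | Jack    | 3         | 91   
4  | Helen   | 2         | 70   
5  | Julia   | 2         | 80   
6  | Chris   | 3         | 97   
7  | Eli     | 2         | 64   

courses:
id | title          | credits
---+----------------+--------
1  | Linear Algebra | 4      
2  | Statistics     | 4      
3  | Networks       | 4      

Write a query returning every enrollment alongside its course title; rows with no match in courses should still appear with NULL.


LEFT JOIN keeps every row from enrollments (the left table); where course_id has no match in courses, the course columns become NULL. Walk through each enrollment:
  - enrollment 1 (Victor): course_id=NULL, no match -> kept with NULL
  - enrollment 2 (Rosa): course_id=NULL, no match -> kept with NULL
  - enrollment 3 (Jack): course_id=3 -> matches Networks
  - enrollment 4 (Helen): course_id=2 -> matches Statistics
  - enrollment 5 (Julia): course_id=2 -> matches Statistics
  - enrollment 6 (Chris): course_id=3 -> matches Networks
  - enrollment 7 (Eli): course_id=2 -> matches Statistics
All 7 rows appear; 2 have NULL course.

SQL:
SELECT a.student, b.title AS course
FROM enrollments a
LEFT JOIN courses b ON a.course_id = b.id

Result:
student | course    
--------+-----------
Victor  | NULL      
Rosa    | NULL      
Jack    | Networks  
Helen   | Statistics
Julia   | Statistics
Chris   | Networks  
Eli     | Statistics


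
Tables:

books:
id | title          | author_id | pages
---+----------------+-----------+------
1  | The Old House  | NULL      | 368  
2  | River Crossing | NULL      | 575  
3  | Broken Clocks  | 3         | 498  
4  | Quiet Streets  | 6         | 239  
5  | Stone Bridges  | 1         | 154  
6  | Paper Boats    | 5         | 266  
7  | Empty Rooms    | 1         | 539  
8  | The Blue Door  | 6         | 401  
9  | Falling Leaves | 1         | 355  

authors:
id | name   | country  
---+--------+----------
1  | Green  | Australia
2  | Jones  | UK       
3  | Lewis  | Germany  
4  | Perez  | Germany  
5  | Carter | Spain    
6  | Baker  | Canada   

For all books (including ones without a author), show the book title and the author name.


LEFT JOIN keeps every row from books (the left table); where author_id has no match in authors, the author columns become NULL. Walk through each book:
  - book 1 (The Old House): author_id=NULL, no match -> kept with NULL
  - book 2 (River Crossing): author_id=NULL, no match -> kept with NULL
  - book 3 (Broken Clocks): author_id=3 -> matches Lewis
  - book 4 (Quiet Streets): author_id=6 -> matches Baker
  - book 5 (Stone Bridges): author_id=1 -> matches Green
  - book 6 (Paper Boats): author_id=5 -> matches Carter
  - book 7 (Empty Rooms): author_id=1 -> matches Green
  - book 8 (The Blue Door): author_id=6 -> matches Baker
  - book 9 (Falling Leaves): author_id=1 -> matches Green
All 9 rows appear; 2 have NULL author.

SQL:
SELECT a.title, b.name AS author
FROM books a
LEFT JOIN authors b ON a.author_id = b.id

Result:
title          | author
---------------+-------
The Old House  | NULL  
River Crossing | NULL  
Broken Clocks  | Lewis 
Quiet Streets  | Baker 
Stone Bridges  | Green 
Paper Boats    | Carter
Empty Rooms    | Green 
The Blue Door  | Baker 
Falling Leaves | Green 


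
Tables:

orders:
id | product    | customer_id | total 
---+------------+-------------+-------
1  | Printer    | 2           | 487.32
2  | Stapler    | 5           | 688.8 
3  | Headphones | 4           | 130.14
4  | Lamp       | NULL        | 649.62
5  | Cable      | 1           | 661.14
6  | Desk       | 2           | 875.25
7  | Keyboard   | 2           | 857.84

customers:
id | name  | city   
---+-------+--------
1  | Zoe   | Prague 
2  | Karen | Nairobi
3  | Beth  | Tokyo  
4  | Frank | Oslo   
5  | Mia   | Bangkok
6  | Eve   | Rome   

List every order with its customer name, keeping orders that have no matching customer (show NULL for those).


LEFT JOIN keeps every row from orders (the left table); where customer_id has no match in customers, the customer columns become NULL. Walk through each order:
  - order 1 (Printer): customer_id=2 -> matches Karen
  - order 2 (Stapler): customer_id=5 -> matches Mia
  - order 3 (Headphones): customer_id=4 -> matches Frank
  - order 4 (Lamp): customer_id=NULL, no match -> kept with NULL
  - order 5 (Cable): customer_id=1 -> matches Zoe
  - order 6 (Desk): customer_id=2 -> matches Karen
  - order 7 (Keyboard): customer_id=2 -> matches Karen
All 7 rows appear; 1 has NULL customer.

SQL:
SELECT a.product, b.name AS customer
FROM orders a
LEFT JOIN customers b ON a.customer_id = b.id

Result:
product    | customer
-----------+---------
Printer    | Karen   
Stapler    | Mia     
Headphones | Frank   
Lamp       | NULL    
Cable      | Zoe     
Desk       | Karen   
Keyboard   | Karen   


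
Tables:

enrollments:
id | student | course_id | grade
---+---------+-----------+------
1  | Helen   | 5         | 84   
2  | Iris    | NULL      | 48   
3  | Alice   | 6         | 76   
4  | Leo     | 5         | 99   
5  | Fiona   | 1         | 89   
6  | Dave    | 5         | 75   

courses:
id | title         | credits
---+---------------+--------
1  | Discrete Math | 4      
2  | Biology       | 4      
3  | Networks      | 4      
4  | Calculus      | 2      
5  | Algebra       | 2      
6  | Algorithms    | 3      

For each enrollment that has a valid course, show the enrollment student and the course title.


INNER JOIN keeps only enrollments rows whose course_id matches an id in courses. Walk through each enrollment:
  - enrollment 1 (Helen): course_id=5 -> matches Algebra
  - enrollment 2 (Iris): course_id=NULL, no match -> dropped
  - enrollment 3 (Alice): course_id=6 -> matches Algorithms
  - enrollment 4 (Leo): course_id=5 -> matches Algebra
  - enrollment 5 (Fiona): course_id=1 -> matches Discrete Math
  - enrollment 6 (Dave): course_id=5 -> matches Algebra
So 1 of 6 rows is dropped.

SQL:
SELECT a.student, b.title AS course
FROM enrollments a
INNER JOIN courses b ON a.course_id = b.id

Result:
student | course       
--------+--------------
Helen   | Algebra      
Alice   | Algorithms   
Leo     | Algebra      
Fiona   | Discrete Math
Dave    | Algebra      


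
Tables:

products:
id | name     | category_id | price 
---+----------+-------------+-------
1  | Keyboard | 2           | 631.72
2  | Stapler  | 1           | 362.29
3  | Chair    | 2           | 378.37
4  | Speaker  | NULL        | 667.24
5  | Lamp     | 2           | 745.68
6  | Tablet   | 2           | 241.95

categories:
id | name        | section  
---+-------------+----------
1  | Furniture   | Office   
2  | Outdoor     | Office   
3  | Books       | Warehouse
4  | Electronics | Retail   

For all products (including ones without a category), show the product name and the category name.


LEFT JOIN keeps every row from products (the left table); where category_id has no match in categories, the category columns become NULL. Walk through each product:
  - product 1 (Keyboard): category_id=2 -> matches Outdoor
  - product 2 (Stapler): category_id=1 -> matches Furniture
  - product 3 (Chair): category_id=2 -> matches Outdoor
  - product 4 (Speaker): category_id=NULL, no match -> kept with NULL
  - product 5 (Lamp): category_id=2 -> matches Outdoor
  - product 6 (Tablet): category_id=2 -> matches Outdoor
All 6 rows appear; 1 has NULL category.

SQL:
SELECT a.name, b.name AS category
FROM products a
LEFT JOIN categories b ON a.category_id = b.id

Result:
name     | category 
---------+----------
Keyboard | Outdoor  
Stapler  | Furniture
Chair    | Outdoor  
Speaker  | NULL     
Lamp     | Outdoor  
Tablet   | Outdoor  


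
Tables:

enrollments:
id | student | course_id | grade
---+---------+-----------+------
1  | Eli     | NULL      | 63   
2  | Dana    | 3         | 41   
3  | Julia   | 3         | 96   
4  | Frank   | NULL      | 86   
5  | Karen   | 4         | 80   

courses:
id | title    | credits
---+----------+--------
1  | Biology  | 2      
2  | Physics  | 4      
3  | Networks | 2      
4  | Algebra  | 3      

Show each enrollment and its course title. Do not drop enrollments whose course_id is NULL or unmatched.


LEFT JOIN keeps every row from enrollments (the left table); where course_id has no match in courses, the course columns become NULL. Walk through each enrollment:
  - enrollment 1 (Eli): course_id=NULL, no match -> kept with NULL
  - enrollment 2 (Dana): course_id=3 -> matches Networks
  - enrollment 3 (Julia): course_id=3 -> matches Networks
  - enrollment 4 (Frank): course_id=NULL, no match -> kept with NULL
  - enrollment 5 (Karen): course_id=4 -> matches Algebra
All 5 rows appear; 2 have NULL course.

SQL:
SELECT a.student, b.title AS course
FROM enrollments a
LEFT JOIN courses b ON a.course_id = b.id

Result:
student | course  
--------+---------
Eli     | NULL    
Dana    | Networks
Julia   | Networks
Frank   | NULL    
Karen   | Algebra 


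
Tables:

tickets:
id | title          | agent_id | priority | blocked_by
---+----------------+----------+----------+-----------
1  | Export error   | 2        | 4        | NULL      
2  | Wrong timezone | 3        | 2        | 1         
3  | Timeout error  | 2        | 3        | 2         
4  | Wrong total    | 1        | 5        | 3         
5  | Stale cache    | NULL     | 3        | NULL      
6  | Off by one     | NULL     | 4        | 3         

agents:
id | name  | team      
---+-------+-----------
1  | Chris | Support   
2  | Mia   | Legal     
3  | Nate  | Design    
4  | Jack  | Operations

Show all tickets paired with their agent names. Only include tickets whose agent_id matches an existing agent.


INNER JOIN keeps only tickets rows whose agent_id matches an id in agents. Walk through each ticket:
  - ticket 1 (Export error): agent_id=2 -> matches Mia
  - ticket 2 (Wrong timezone): agent_id=3 -> matches Nate
  - ticket 3 (Timeout error): agent_id=2 -> matches Mia
  - ticket 4 (Wrong total): agent_id=1 -> matches Chris
  - ticket 5 (Stale cache): agent_id=NULL, no match -> dropped
  - ticket 6 (Off by one): agent_id=NULL, no match -> dropped
So 2 of 6 rows are dropped.

SQL:
SELECT a.title, b.name AS agent
FROM tickets a
INNER JOIN agents b ON a.agent_id = b.id

Result:
title          | agent
---------------+------
Export error   | Mia  
Wrong timezone | Nate 
Timeout error  | Mia  
Wrong total    | Chris


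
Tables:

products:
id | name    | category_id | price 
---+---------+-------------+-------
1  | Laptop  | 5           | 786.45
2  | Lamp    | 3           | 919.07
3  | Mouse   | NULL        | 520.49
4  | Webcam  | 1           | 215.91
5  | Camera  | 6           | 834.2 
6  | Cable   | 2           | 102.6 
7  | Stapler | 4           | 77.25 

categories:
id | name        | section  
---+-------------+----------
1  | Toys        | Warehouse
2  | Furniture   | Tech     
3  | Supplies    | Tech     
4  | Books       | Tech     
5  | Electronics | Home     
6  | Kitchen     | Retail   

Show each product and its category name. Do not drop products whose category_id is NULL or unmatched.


LEFT JOIN keeps every row from products (the left table); where category_id has no match in categories, the category columns become NULL. Walk through each product:
  - product 1 (Laptop): category_id=5 -> matches Electronics
  - product 2 (Lamp): category_id=3 -> matches Supplies
  - product 3 (Mouse): category_id=NULL, no match -> kept with NULL
  - product 4 (Webcam): category_id=1 -> matches Toys
  - product 5 (Camera): category_id=6 -> matches Kitchen
  - product 6 (Cable): category_id=2 -> matches Furniture
  - product 7 (Stapler): category_id=4 -> matches Books
All 7 rows appear; 1 has NULL category.

SQL:
SELECT a.name, b.name AS category
FROM products a
LEFT JOIN categories b ON a.category_id = b.id

Result:
name    | category   
--------+------------
Laptop  | Electronics
Lamp    | Supplies   
Mouse   | NULL       
Webcam  | Toys       
Camera  | Kitchen    
Cable   | Furniture  
Stapler | Books      


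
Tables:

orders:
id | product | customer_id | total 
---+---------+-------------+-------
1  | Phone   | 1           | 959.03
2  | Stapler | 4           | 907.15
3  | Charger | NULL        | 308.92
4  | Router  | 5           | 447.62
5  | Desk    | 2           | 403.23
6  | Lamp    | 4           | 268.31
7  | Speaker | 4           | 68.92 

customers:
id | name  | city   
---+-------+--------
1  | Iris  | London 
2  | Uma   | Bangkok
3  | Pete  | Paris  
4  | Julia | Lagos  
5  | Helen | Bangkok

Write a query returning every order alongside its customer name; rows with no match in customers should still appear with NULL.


LEFT JOIN keeps every row from orders (the left table); where customer_id has no match in customers, the customer columns become NULL. Walk through each order:
  - order 1 (Phone): customer_id=1 -> matches Iris
  - order 2 (Stapler): customer_id=4 -> matches Julia
  - order 3 (Charger): customer_id=NULL, no match -> kept with NULL
  - order 4 (Router): customer_id=5 -> matches Helen
  - order 5 (Desk): customer_id=2 -> matches Uma
  - order 6 (Lamp): customer_id=4 -> matches Julia
  - order 7 (Speaker): customer_id=4 -> matches Julia
All 7 rows appear; 1 has NULL customer.

SQL:
SELECT a.product, b.name AS customer
FROM orders a
LEFT JOIN customers b ON a.customer_id = b.id

Result:
product | customer
--------+---------
Phone   | Iris    
Stapler | Julia   
Charger | NULL    
Router  | Helen   
Desk    | Uma     
Lamp    | Julia   
Speaker | Julia   


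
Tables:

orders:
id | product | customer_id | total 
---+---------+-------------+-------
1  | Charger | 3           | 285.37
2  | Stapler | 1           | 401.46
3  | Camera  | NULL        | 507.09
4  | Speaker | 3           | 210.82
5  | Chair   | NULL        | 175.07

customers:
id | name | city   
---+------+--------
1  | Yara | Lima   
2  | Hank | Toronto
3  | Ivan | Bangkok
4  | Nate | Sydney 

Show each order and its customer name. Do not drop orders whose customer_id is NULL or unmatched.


LEFT JOIN keeps every row from orders (the left table); where customer_id has no match in customers, the customer columns become NULL. Walk through each order:
  - order 1 (Charger): customer_id=3 -> matches Ivan
  - order 2 (Stapler): customer_id=1 -> matches Yara
  - order 3 (Camera): customer_id=NULL, no match -> kept with NULL
  - order 4 (Speaker): customer_id=3 -> matches Ivan
  - order 5 (Chair): customer_id=NULL, no match -> kept with NULL
All 5 rows appear; 2 have NULL customer.

SQL:
SELECT a.product, b.name AS customer
FROM orders a
LEFT JOIN customers b ON a.customer_id = b.id

Result:
product | customer
--------+---------
Charger | Ivan    
Stapler | Yara    
Camera  | NULL    
Speaker | Ivan    
Chair   | NULL    


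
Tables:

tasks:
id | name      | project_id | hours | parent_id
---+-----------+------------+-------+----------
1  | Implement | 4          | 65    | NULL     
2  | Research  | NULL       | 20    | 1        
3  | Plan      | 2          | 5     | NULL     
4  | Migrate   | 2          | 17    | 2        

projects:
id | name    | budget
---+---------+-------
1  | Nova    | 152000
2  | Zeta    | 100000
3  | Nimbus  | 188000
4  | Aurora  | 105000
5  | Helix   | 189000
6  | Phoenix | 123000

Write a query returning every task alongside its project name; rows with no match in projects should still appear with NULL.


LEFT JOIN keeps every row from tasks (the left table); where project_id has no match in projects, the project columns become NULL. Walk through each task:
  - task 1 (Implement): project_id=4 -> matches Aurora
  - task 2 (Research): project_id=NULL, no match -> kept with NULL
  - task 3 (Plan): project_id=2 -> matches Zeta
  - task 4 (Migrate): project_id=2 -> matches Zeta
All 4 rows appear; 1 has NULL project.

SQL:
SELECT a.name, b.name AS project
FROM tasks a
LEFT JOIN projects b ON a.project_id = b.id

Result:
name      | project
----------+--------
Implement | Aurora 
Research  | NULL   
Plan      | Zeta   
Migrate   | Zeta   


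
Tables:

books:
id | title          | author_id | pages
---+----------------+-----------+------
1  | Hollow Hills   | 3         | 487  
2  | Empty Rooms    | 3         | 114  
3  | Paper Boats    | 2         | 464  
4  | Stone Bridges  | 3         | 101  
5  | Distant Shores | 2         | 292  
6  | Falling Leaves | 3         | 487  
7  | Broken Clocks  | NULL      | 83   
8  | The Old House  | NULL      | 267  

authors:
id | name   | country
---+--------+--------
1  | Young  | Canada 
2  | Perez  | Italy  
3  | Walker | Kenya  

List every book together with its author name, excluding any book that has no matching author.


INNER JOIN keeps only books rows whose author_id matches an id in authors. Walk through each book:
  - book 1 (Hollow Hills): author_id=3 -> matches Walker
  - book 2 (Empty Rooms): author_id=3 -> matches Walker
  - book 3 (Paper Boats): author_id=2 -> matches Perez
  - book 4 (Stone Bridges): author_id=3 -> matches Walker
  - book 5 (Distant Shores): author_id=2 -> matches Perez
  - book 6 (Falling Leaves): author_id=3 -> matches Walker
  - book 7 (Broken Clocks): author_id=NULL, no match -> dropped
  - book 8 (The Old House): author_id=NULL, no match -> dropped
So 2 of 8 rows are dropped.

SQL:
SELECT a.title, b.name AS author
FROM books a
INNER JOIN authors b ON a.author_id = b.id

Result:
title          | author
---------------+-------
Hollow Hills   | Walker
Empty Rooms    | Walker
Paper Boats    | Perez 
Stone Bridges  | Walker
Distant Shores | Perez 
Falling Leaves | Walker


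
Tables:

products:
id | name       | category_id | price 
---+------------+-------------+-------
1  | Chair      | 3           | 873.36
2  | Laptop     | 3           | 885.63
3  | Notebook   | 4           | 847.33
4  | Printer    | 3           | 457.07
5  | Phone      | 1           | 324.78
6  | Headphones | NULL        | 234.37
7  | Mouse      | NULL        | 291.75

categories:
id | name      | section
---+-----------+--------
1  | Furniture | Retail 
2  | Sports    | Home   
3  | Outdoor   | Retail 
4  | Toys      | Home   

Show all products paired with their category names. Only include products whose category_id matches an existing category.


INNER JOIN keeps only products rows whose category_id matches an id in categories. Walk through each product:
  - product 1 (Chair): category_id=3 -> matches Outdoor
  - product 2 (Laptop): category_id=3 -> matches Outdoor
  - product 3 (Notebook): category_id=4 -> matches Toys
  - product 4 (Printer): category_id=3 -> matches Outdoor
  - product 5 (Phone): category_id=1 -> matches Furniture
  - product 6 (Headphones): category_id=NULL, no match -> dropped
  - product 7 (Mouse): category_id=NULL, no match -> dropped
So 2 of 7 rows are dropped.

SQL:
SELECT a.name, b.name AS category
FROM products a
INNER JOIN categories b ON a.category_id = b.id

Result:
name     | category 
---------+----------
Chair    | Outdoor  
Laptop   | Outdoor  
Notebook | Toys     
Printer  | Outdoor  
Phone    | Furniture


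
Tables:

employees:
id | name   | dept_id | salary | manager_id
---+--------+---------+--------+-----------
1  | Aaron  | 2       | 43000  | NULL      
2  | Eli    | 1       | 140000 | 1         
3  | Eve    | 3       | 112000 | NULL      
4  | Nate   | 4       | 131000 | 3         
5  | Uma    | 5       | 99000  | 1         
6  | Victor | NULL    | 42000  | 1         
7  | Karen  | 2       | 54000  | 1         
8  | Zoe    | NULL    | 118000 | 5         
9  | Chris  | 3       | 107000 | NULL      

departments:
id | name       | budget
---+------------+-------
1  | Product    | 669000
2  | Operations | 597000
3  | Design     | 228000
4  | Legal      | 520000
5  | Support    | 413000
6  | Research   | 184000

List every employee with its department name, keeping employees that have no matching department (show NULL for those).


LEFT JOIN keeps every row from employees (the left table); where dept_id has no match in departments, the department columns become NULL. Walk through each employee:
  - employee 1 (Aaron): dept_id=2 -> matches Operations
  - employee 2 (Eli): dept_id=1 -> matches Product
  - employee 3 (Eve): dept_id=3 -> matches Design
  - employee 4 (Nate): dept_id=4 -> matches Legal
  - employee 5 (Uma): dept_id=5 -> matches Support
  - employee 6 (Victor): dept_id=NULL, no match -> kept with NULL
  - employee 7 (Karen): dept_id=2 -> matches Operations
  - employee 8 (Zoe): dept_id=NULL, no match -> kept with NULL
  - employee 9 (Chris): dept_id=3 -> matches Design
All 9 rows appear; 2 have NULL department.

SQL:
SELECT a.name, b.name AS department
FROM employees a
LEFT JOIN departments b ON a.dept_id = b.id

Result:
name   | department
-------+-----------
Aaron  | Operations
Eli    | Product   
Eve    | Design    
Nate   | Legal     
Uma    | Support   
Victor | NULL      
Karen  | Operations
Zoe    | NULL      
Chris  | Design    


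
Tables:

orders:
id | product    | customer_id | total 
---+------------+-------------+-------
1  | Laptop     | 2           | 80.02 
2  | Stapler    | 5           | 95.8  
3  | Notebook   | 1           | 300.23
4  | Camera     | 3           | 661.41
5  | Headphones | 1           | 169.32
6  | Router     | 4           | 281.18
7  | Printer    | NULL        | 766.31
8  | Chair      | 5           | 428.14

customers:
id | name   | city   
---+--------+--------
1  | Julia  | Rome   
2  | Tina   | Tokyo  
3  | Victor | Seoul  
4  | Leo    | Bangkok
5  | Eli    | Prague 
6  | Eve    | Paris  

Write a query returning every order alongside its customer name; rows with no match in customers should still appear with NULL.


LEFT JOIN keeps every row from orders (the left table); where customer_id has no match in customers, the customer columns become NULL. Walk through each order:
  - order 1 (Laptop): customer_id=2 -> matches Tina
  - order 2 (Stapler): customer_id=5 -> matches Eli
  - order 3 (Notebook): customer_id=1 -> matches Julia
  - order 4 (Camera): customer_id=3 -> matches Victor
  - order 5 (Headphones): customer_id=1 -> matches Julia
  - order 6 (Router): customer_id=4 -> matches Leo
  - order 7 (Printer): customer_id=NULL, no match -> kept with NULL
  - order 8 (Chair): customer_id=5 -> matches Eli
All 8 rows appear; 1 has NULL customer.

SQL:
SELECT a.product, b.name AS customer
FROM orders a
LEFT JOIN customers b ON a.customer_id = b.id

Result:
product    | customer
-----------+---------
Laptop     | Tina    
Stapler    | Eli     
Notebook   | Julia   
Camera     | Victor  
Headphones | Julia   
Router     | Leo     
Printer    | NULL    
Chair      | Eli     


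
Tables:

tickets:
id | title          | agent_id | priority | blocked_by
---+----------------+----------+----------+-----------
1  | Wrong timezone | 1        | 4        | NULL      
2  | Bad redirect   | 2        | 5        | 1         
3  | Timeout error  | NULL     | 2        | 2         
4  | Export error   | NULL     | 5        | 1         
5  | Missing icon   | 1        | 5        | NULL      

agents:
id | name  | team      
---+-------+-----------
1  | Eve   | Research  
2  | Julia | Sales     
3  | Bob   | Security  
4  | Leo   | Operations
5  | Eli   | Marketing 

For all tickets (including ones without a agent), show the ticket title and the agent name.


LEFT JOIN keeps every row from tickets (the left table); where agent_id has no match in agents, the agent columns become NULL. Walk through each ticket:
  - ticket 1 (Wrong timezone): agent_id=1 -> matches Eve
  - ticket 2 (Bad redirect): agent_id=2 -> matches Julia
  - ticket 3 (Timeout error): agent_id=NULL, no match -> kept with NULL
  - ticket 4 (Export error): agent_id=NULL, no match -> kept with NULL
  - ticket 5 (Missing icon): agent_id=1 -> matches Eve
All 5 rows appear; 2 have NULL agent.

SQL:
SELECT a.title, b.name AS agent
FROM tickets a
LEFT JOIN agents b ON a.agent_id = b.id

Result:
title          | agent
---------------+------
Wrong timezone | Eve  
Bad redirect   | Julia
Timeout error  | NULL 
Export error   | NULL 
Missing icon   | Eve  


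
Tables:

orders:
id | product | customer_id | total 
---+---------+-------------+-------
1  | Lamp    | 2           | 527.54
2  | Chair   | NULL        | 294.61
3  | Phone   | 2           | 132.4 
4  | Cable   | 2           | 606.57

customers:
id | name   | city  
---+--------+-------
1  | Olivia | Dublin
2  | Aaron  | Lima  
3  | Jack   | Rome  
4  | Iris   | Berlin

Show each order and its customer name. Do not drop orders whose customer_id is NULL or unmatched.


LEFT JOIN keeps every row from orders (the left table); where customer_id has no match in customers, the customer columns become NULL. Walk through each order:
  - order 1 (Lamp): customer_id=2 -> matches Aaron
  - order 2 (Chair): customer_id=NULL, no match -> kept with NULL
  - order 3 (Phone): customer_id=2 -> matches Aaron
  - order 4 (Cable): customer_id=2 -> matches Aaron
All 4 rows appear; 1 has NULL customer.

SQL:
SELECT a.product, b.name AS customer
FROM orders a
LEFT JOIN customers b ON a.customer_id = b.id

Result:
product | customer
--------+---------
Lamp    | Aaron   
Chair   | NULL    
Phone   | Aaron   
Cable   | Aaron   


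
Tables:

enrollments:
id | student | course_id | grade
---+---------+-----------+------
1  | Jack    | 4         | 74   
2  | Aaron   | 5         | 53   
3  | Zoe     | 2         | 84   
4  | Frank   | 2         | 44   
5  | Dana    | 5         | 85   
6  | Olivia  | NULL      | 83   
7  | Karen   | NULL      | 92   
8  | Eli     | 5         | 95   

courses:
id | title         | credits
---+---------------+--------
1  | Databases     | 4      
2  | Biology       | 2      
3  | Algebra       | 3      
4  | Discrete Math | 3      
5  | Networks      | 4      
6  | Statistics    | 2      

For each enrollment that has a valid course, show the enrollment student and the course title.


INNER JOIN keeps only enrollments rows whose course_id matches an id in courses. Walk through each enrollment:
  - enrollment 1 (Jack): course_id=4 -> matches Discrete Math
  - enrollment 2 (Aaron): course_id=5 -> matches Networks
  - enrollment 3 (Zoe): course_id=2 -> matches Biology
  - enrollment 4 (Frank): course_id=2 -> matches Biology
  - enrollment 5 (Dana): course_id=5 -> matches Networks
  - enrollment 6 (Olivia): course_id=NULL, no match -> dropped
  - enrollment 7 (Karen): course_id=NULL, no match -> dropped
  - enrollment 8 (Eli): course_id=5 -> matches Networks
So 2 of 8 rows are dropped.

SQL:
SELECT a.student, b.title AS course
FROM enrollments a
INNER JOIN courses b ON a.course_id = b.id

Result:
student | course       
--------+--------------
Jack    | Discrete Math
Aaron   | Networks     
Zoe     | Biology      
Frank   | Biology      
Dana    | Networks     
Eli     | Networks     


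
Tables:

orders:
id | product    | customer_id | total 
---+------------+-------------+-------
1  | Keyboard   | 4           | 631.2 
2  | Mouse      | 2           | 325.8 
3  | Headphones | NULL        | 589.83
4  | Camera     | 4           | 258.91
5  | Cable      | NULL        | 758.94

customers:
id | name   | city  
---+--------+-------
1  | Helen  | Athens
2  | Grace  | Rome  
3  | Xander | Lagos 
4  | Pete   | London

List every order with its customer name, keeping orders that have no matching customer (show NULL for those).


LEFT JOIN keeps every row from orders (the left table); where customer_id has no match in customers, the customer columns become NULL. Walk through each order:
  - order 1 (Keyboard): customer_id=4 -> matches Pete
  - order 2 (Mouse): customer_id=2 -> matches Grace
  - order 3 (Headphones): customer_id=NULL, no match -> kept with NULL
  - order 4 (Camera): customer_id=4 -> matches Pete
  - order 5 (Cable): customer_id=NULL, no match -> kept with NULL
All 5 rows appear; 2 have NULL customer.

SQL:
SELECT a.product, b.name AS customer
FROM orders a
LEFT JOIN customers b ON a.customer_id = b.id

Result:
product    | customer
-----------+---------
Keyboard   | Pete    
Mouse      | Grace   
Headphones | NULL    
Camera     | Pete    
Cable      | NULL    


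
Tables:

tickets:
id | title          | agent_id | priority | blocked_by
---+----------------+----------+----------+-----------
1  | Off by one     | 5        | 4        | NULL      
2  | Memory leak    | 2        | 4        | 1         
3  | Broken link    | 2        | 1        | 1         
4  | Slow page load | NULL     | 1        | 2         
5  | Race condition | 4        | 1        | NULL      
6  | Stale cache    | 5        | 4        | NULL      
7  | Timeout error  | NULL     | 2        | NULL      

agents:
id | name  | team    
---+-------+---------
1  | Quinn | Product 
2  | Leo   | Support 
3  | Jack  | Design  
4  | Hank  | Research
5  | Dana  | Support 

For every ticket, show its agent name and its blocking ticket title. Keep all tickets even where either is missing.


Two LEFT JOINs from the same base table tickets: one to agents via agent_id, one to tickets itself via blocked_by. Both are LEFT so every ticket is preserved.
Match against agents:
  - ticket 1 (Off by one): agent_id=5 -> matches Dana
  - ticket 2 (Memory leak): agent_id=2 -> matches Leo
  - ticket 3 (Broken link): agent_id=2 -> matches Leo
  - ticket 4 (Slow page load): agent_id=NULL, no match -> kept with NULL
  - ticket 5 (Race condition): agent_id=4 -> matches Hank
  - ticket 6 (Stale cache): agent_id=5 -> matches Dana
  - ticket 7 (Timeout error): agent_id=NULL, no match -> kept with NULL
Match against tickets (self):
  - ticket 1 (Off by one): blocked_by=NULL -> NULL
  - ticket 2 (Memory leak): blocked_by=1 -> Off by one
  - ticket 3 (Broken link): blocked_by=1 -> Off by one
  - ticket 4 (Slow page load): blocked_by=2 -> Memory leak
  - ticket 5 (Race condition): blocked_by=NULL -> NULL
  - ticket 6 (Stale cache): blocked_by=NULL -> NULL
  - ticket 7 (Timeout error): blocked_by=NULL -> NULL

SQL:
SELECT a.title, b.name AS agent, c.title AS blocked_by
FROM tickets a
LEFT JOIN agents b ON a.agent_id = b.id
LEFT JOIN tickets c ON a.blocked_by = c.id

Result:
title          | agent | blocked_by 
---------------+-------+------------
Off by one     | Dana  | NULL       
Memory leak    | Leo   | Off by one 
Broken link    | Leo   | Off by one 
Slow page load | NULL  | Memory leak
Race condition | Hank  | NULL       
Stale cache    | Dana  | NULL       
Timeout error  | NULL  | NULL       


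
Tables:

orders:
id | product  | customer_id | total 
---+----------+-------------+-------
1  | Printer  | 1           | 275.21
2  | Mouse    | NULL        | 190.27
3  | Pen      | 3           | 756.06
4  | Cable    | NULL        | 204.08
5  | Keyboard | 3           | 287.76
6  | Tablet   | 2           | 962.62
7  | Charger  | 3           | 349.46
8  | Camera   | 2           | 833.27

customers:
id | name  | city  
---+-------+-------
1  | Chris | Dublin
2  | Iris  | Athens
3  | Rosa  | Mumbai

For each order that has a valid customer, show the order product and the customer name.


INNER JOIN keeps only orders rows whose customer_id matches an id in customers. Walk through each order:
  - order 1 (Printer): customer_id=1 -> matches Chris
  - order 2 (Mouse): customer_id=NULL, no match -> dropped
  - order 3 (Pen): customer_id=3 -> matches Rosa
  - order 4 (Cable): customer_id=NULL, no match -> dropped
  - order 5 (Keyboard): customer_id=3 -> matches Rosa
  - order 6 (Tablet): customer_id=2 -> matches Iris
  - order 7 (Charger): customer_id=3 -> matches Rosa
  - order 8 (Camera): customer_id=2 -> matches Iris
So 2 of 8 rows are dropped.

SQL:
SELECT a.product, b.name AS customer
FROM orders a
INNER JOIN customers b ON a.customer_id = b.id

Result:
product  | customer
---------+---------
Printer  | Chris   
Pen      | Rosa    
Keyboard | Rosa    
Tablet   | Iris    
Charger  | Rosa    
Camera   | Iris    


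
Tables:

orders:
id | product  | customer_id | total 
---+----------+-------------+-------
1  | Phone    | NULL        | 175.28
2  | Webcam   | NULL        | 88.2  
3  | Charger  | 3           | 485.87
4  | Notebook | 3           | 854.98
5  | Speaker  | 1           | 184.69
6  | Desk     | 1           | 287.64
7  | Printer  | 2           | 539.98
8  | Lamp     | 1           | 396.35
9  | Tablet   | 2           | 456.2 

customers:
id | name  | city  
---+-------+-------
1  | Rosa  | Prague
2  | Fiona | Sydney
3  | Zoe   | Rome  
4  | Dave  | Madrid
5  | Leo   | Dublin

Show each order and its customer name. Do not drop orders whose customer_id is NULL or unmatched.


LEFT JOIN keeps every row from orders (the left table); where customer_id has no match in customers, the customer columns become NULL. Walk through each order:
  - order 1 (Phone): customer_id=NULL, no match -> kept with NULL
  - order 2 (Webcam): customer_id=NULL, no match -> kept with NULL
  - order 3 (Charger): customer_id=3 -> matches Zoe
  - order 4 (Notebook): customer_id=3 -> matches Zoe
  - order 5 (Speaker): customer_id=1 -> matches Rosa
  - order 6 (Desk): customer_id=1 -> matches Rosa
  - order 7 (Printer): customer_id=2 -> matches Fiona
  - order 8 (Lamp): customer_id=1 -> matches Rosa
  - order 9 (Tablet): customer_id=2 -> matches Fiona
All 9 rows appear; 2 have NULL customer.

SQL:
SELECT a.product, b.name AS customer
FROM orders a
LEFT JOIN customers b ON a.customer_id = b.id

Result:
product  | customer
---------+---------
Phone    | NULL    
Webcam   | NULL    
Charger  | Zoe     
Notebook | Zoe     
Speaker  | Rosa    
Desk     | Rosa    
Printer  | Fiona   
Lamp     | Rosa    
Tablet   | Fiona   
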